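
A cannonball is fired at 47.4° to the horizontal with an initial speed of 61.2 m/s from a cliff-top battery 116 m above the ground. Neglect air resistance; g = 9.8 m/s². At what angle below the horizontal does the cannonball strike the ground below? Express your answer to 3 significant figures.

57.7°

v_x = 61.2 cos 47.4° = 41.42 m/s.
At impact |v_y| = √(v_y0² + 2 g h) = √(45.05² + 2×9.8×116) = 65.60 m/s.
Angle below horizontal = arctan(|v_y| / v_x) = arctan(65.60 / 41.42) = 57.7°.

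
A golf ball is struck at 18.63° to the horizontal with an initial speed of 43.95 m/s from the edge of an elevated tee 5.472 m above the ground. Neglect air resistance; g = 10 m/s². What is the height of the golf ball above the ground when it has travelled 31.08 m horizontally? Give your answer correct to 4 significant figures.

v_x = 43.95 cos 18.63° = 41.647 m/s, v_y0 = 43.95 sin 18.63° = 14.040 m/s.
Time to reach x = 31.08 m: t = x / v_x = 31.08 / 41.647 = 0.74627 s.
y = 5.472 + v_y0 t − ½ g t² = 5.472 + 14.040×0.74627 − 5.000×0.74627² = 13.17 m.

13.17 m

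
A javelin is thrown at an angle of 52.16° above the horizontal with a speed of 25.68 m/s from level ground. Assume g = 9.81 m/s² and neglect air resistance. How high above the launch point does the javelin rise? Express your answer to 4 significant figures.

Vertical component of launch velocity: v_y = 25.68 sin 52.16° = 20.280 m/s.
At the highest point the vertical velocity is zero, so v_y² = 2 g h_max.
h_max = (20.280)² / (2 × 9.81) = 411.28 / 19.62 = 20.96 m.

20.96 m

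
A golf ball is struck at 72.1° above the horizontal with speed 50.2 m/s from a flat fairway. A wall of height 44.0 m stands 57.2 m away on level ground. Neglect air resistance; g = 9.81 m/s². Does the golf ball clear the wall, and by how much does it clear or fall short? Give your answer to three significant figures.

v_x = 50.2 cos 72.1° = 15.43 m/s; v_y0 = 50.2 sin 72.1° = 47.77 m/s.
Time to reach the wall: t = 57.2 / 15.43 = 3.707 s.
Height at that point: y = 47.77×3.707 − 4.905×3.707² = 109.7 m.
That is 109.7 − 44.0 = 65.7 m above the top of the wall, so the golf ball clears it.

Yes — it clears the wall by 65.7 m.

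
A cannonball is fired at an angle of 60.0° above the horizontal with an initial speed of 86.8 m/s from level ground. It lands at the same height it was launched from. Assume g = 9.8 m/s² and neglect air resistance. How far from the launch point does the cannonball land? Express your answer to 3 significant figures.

For level ground, R = v₀² sin(2θ) / g.
sin(2 × 60.0°) = sin 120.0° = 0.8660.
R = (86.8)² × 0.8660 / 9.8 = 666 m.

666 m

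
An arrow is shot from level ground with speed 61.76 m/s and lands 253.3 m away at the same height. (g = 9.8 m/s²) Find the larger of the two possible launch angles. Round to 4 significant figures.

Level-ground range: R = v₀² sin(2θ)/g ⇒ sin 2θ = R g / v₀² = 253.3×9.8/61.76² = 0.6508.
2θ = arcsin(0.6508) = 40.602° or 180° − 40.602° = 139.398°.
So θ = 20.30° or θ = 69.70°.

69.70°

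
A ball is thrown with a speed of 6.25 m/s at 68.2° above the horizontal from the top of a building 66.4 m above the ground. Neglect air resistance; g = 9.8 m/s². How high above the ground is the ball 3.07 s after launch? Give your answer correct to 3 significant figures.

38.0 m

v_y0 = 6.25 sin 68.2° = 5.803 m/s.
y(t) = 66.4 + v_y0 t − ½ g t² = 66.4 + 5.803×3.07 − ½×9.8×3.07² = 38.0 m.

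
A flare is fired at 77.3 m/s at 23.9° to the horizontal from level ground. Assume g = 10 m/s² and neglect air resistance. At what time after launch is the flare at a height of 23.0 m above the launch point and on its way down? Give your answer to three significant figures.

5.41 s

v_y0 = 77.3 sin 23.9° = 31.32 m/s.
Set y = v_y0 t − ½ g t² = 23.0: 5.000 t² − 31.32 t + 23.0 = 0.
t = [31.32 ± √(980.9 − 460.0)] / 10 = (31.32 ± 22.82) / 10, giving t = 0.850 s or t = 5.41 s.
On the way down corresponds to the larger root: t = 5.41 s.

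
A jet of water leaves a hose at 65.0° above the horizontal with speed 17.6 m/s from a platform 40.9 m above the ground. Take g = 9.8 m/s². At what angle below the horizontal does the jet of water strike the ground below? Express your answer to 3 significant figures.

v_x = 17.6 cos 65.0° = 7.438 m/s.
At impact |v_y| = √(v_y0² + 2 g h) = √(15.95² + 2×9.8×40.9) = 32.50 m/s.
Angle below horizontal = arctan(|v_y| / v_x) = arctan(32.50 / 7.438) = 77.1°.

77.1°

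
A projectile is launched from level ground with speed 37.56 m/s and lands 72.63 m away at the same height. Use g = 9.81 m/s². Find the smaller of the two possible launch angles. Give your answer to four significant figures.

Level-ground range: R = v₀² sin(2θ)/g ⇒ sin 2θ = R g / v₀² = 72.63×9.81/37.56² = 0.5050.
2θ = arcsin(0.5050) = 30.331° or 180° − 30.331° = 149.669°.
So θ = 15.17° or θ = 74.83°.

15.17°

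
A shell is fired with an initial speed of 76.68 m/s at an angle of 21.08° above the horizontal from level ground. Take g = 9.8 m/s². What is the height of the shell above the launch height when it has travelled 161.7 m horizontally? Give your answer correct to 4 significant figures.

37.30 m

v_x = 76.68 cos 21.08° = 71.549 m/s, v_y0 = 76.68 sin 21.08° = 27.580 m/s.
Time to reach x = 161.7 m: t = x / v_x = 161.7 / 71.549 = 2.2600 s.
y = v_y0 t − ½ g t² = 27.580×2.2600 − 4.900×2.2600² = 37.30 m.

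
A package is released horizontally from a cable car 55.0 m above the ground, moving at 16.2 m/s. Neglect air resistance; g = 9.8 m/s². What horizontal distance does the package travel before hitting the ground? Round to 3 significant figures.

54.3 m

Initial vertical velocity is zero, so the fall time comes from h = ½ g t²: t = √(2 × 55.0 / 9.8) = 3.350 s.
Horizontal motion is uniform at 16.2 m/s, so x = 16.2 × 3.350 = 54.3 m.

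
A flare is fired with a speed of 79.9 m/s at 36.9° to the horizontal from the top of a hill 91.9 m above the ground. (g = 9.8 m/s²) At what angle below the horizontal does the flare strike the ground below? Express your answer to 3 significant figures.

45.1°

v_x = 79.9 cos 36.9° = 63.89 m/s.
At impact |v_y| = √(v_y0² + 2 g h) = √(47.97² + 2×9.8×91.9) = 64.05 m/s.
Angle below horizontal = arctan(|v_y| / v_x) = arctan(64.05 / 63.89) = 45.1°.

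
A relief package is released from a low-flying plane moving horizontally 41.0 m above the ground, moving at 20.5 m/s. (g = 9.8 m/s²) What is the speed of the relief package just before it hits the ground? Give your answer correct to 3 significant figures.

35.0 m/s

Fall time: t = √(2 × 41.0 / 9.8) = 2.893 s.
At impact: v_x = 20.5 m/s (unchanged), v_y = g t = 9.8 × 2.893 = 28.35 m/s.
Speed = √(v_x² + v_y²) = √(420.2 + 803.7) = 35.0 m/s.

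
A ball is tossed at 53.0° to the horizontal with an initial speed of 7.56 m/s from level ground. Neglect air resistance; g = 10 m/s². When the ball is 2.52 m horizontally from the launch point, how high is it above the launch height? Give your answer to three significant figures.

1.81 m

v_x = 7.56 cos 53.0° = 4.550 m/s, v_y0 = 7.56 sin 53.0° = 6.038 m/s.
Time to reach x = 2.52 m: t = x / v_x = 2.52 / 4.550 = 0.5538 s.
y = v_y0 t − ½ g t² = 6.038×0.5538 − 5.000×0.5538² = 1.81 m.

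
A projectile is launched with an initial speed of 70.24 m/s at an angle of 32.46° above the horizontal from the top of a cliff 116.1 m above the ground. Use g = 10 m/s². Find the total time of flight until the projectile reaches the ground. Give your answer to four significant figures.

Vertical component: v_y = 70.24 sin 32.46° = 37.699 m/s.
Taking up as positive with launch at y = 116.1 m, landing at y = 0: 0 = 116.1 + 37.699 t − ½(10) t².
Solving 5.000 t² − 37.699 t − 116.1 = 0 gives t = [37.699 + √(37.699² + 4·5.000·116.1)] / 10.00 = 9.888 s.

9.888 s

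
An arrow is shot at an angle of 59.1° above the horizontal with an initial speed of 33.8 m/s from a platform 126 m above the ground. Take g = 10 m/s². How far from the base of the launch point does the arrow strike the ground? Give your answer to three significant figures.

Components: v_x = 33.8 cos 59.1° = 17.36 m/s, v_y = 33.8 sin 59.1° = 29.00 m/s.
Vertical: 0 = 126 + 29.00 t − ½(10) t² ⇒ 5.000 t² − 29.00 t − 126 = 0.
t = [29.00 + √(841.0 + 2520)] / 10.00 = 8.697 s.
Horizontal: R = v_x · t = 17.36 × 8.697 = 151 m.

151 m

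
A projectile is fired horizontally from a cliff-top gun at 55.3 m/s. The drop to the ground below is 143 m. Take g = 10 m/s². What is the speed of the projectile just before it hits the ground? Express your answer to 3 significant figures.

Fall time: t = √(2 × 143 / 10) = 5.348 s.
At impact: v_x = 55.3 m/s (unchanged), v_y = g t = 10 × 5.348 = 53.48 m/s.
Speed = √(v_x² + v_y²) = √(3058 + 2860) = 76.9 m/s.

76.9 m/s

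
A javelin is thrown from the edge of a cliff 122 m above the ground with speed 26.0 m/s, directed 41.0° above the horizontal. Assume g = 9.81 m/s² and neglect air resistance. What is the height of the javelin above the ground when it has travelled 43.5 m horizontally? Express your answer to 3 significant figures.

v_x = 26.0 cos 41.0° = 19.62 m/s, v_y0 = 26.0 sin 41.0° = 17.06 m/s.
Time to reach x = 43.5 m: t = x / v_x = 43.5 / 19.62 = 2.217 s.
y = 122 + v_y0 t − ½ g t² = 122 + 17.06×2.217 − 4.905×2.217² = 136 m.

136 m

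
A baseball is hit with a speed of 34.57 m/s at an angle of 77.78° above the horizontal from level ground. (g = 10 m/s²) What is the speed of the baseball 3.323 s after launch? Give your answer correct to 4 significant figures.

v_x = 34.57 cos 77.78° = 7.3173 m/s (constant).
v_y(t) = 34.57 sin 77.78° − g t = 33.787 − 10 × 3.323 = 0.55700 m/s.
Speed = √(v_x² + v_y²) = √(53.543 + 0.31025) = 7.338 m/s.

7.338 m/s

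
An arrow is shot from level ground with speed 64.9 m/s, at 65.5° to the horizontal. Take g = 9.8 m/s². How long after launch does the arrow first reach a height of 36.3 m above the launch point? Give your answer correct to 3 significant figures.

0.650 s

v_y0 = 64.9 sin 65.5° = 59.06 m/s.
Set y = v_y0 t − ½ g t² = 36.3: 4.900 t² − 59.06 t + 36.3 = 0.
t = [59.06 ± √(3488 − 711.5)] / 9.8 = (59.06 ± 52.69) / 9.8, giving t = 0.650 s or t = 11.4 s.
The arrow is on the way up at the first time, so t = 0.650 s.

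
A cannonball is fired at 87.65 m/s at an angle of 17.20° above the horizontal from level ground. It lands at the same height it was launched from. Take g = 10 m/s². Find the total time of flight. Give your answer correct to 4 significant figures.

Vertical component: v_y = 87.65 sin 17.20° = 25.919 m/s.
For a projectile landing at launch height, time of flight is t = 2 v_y / g = 2 × 25.919 / 10 = 5.184 s.

5.184 s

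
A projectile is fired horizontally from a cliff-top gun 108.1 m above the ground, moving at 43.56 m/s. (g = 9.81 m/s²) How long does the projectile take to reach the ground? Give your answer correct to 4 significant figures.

The horizontal speed doesn't affect the fall. With v_y0 = 0, h = ½ g t².
t = √(2 × 108.1 / 9.81) = √22.039 = 4.695 s.

4.695 s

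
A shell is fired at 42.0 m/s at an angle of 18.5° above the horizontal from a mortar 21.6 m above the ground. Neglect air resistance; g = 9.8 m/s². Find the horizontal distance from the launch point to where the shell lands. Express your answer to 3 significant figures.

Components: v_x = 42.0 cos 18.5° = 39.83 m/s, v_y = 42.0 sin 18.5° = 13.33 m/s.
Vertical: 0 = 21.6 + 13.33 t − ½(9.8) t² ⇒ 4.900 t² − 13.33 t − 21.6 = 0.
t = [13.33 + √(177.7 + 423.4)] / 9.800 = 3.862 s.
Horizontal: R = v_x · t = 39.83 × 3.862 = 154 m.

154 m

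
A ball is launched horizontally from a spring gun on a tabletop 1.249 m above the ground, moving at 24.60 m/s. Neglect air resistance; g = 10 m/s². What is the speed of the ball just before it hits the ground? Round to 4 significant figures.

25.10 m/s

Fall time: t = √(2 × 1.249 / 10) = 0.49980 s.
At impact: v_x = 24.60 m/s (unchanged), v_y = g t = 10 × 0.49980 = 4.9980 m/s.
Speed = √(v_x² + v_y²) = √(605.16 + 24.980) = 25.10 m/s.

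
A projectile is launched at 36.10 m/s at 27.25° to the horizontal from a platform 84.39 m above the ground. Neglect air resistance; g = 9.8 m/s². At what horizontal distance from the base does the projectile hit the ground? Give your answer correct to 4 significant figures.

197.9 m

Components: v_x = 36.10 cos 27.25° = 32.094 m/s, v_y = 36.10 sin 27.25° = 16.529 m/s.
Vertical: 0 = 84.39 + 16.529 t − ½(9.8) t² ⇒ 4.900 t² − 16.529 t − 84.39 = 0.
t = [16.529 + √(273.21 + 1654.0)] / 9.800 = 6.1662 s.
Horizontal: R = v_x · t = 32.094 × 6.1662 = 197.9 m.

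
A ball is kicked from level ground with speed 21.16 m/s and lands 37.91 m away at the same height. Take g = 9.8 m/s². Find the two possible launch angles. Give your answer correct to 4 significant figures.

Level-ground range: R = v₀² sin(2θ)/g ⇒ sin 2θ = R g / v₀² = 37.91×9.8/21.16² = 0.8298.
2θ = arcsin(0.8298) = 56.078° or 180° − 56.078° = 123.922°.
So θ = 28.04° or θ = 61.96°.

28.04° and 61.96°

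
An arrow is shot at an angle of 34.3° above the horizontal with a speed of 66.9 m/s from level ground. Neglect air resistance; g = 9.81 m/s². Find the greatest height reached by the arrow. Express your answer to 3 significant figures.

Vertical component of launch velocity: v_y = 66.9 sin 34.3° = 37.70 m/s.
At the highest point the vertical velocity is zero, so v_y² = 2 g h_max.
h_max = (37.70)² / (2 × 9.81) = 1421 / 19.62 = 72.4 m.

72.4 m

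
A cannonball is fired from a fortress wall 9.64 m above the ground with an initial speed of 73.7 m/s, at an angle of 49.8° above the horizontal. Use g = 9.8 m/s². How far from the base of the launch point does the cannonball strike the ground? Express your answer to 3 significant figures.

Components: v_x = 73.7 cos 49.8° = 47.57 m/s, v_y = 73.7 sin 49.8° = 56.29 m/s.
Vertical: 0 = 9.64 + 56.29 t − ½(9.8) t² ⇒ 4.900 t² − 56.29 t − 9.64 = 0.
t = [56.29 + √(3169 + 188.9)] / 9.800 = 11.66 s.
Horizontal: R = v_x · t = 47.57 × 11.66 = 555 m.

555 m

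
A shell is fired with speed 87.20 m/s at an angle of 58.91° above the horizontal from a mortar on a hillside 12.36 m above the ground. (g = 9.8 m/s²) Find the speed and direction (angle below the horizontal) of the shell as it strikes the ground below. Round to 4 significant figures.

v_x = 87.20 cos 58.91° = 45.029 m/s (constant).
|v_y| at impact = √((74.674)² + 2×9.8×12.36) = 76.279 m/s.
Speed = √(45.029² + 76.279²) = 88.58 m/s; angle = arctan(76.279/45.029) = 59.45° below horizontal.

88.58 m/s at 59.45° below the horizontal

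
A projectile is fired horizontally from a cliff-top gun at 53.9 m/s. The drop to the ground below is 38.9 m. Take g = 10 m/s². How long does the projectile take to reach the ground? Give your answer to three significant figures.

The horizontal speed doesn't affect the fall. With v_y0 = 0, h = ½ g t².
t = √(2 × 38.9 / 10) = √7.780 = 2.79 s.

2.79 s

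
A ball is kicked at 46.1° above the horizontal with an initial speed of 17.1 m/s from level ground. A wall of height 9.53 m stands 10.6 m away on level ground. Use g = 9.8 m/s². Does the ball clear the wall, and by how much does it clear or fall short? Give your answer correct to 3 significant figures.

No — it falls 2.43 m short of clearing the wall.

v_x = 17.1 cos 46.1° = 11.86 m/s; v_y0 = 17.1 sin 46.1° = 12.32 m/s.
Time to reach the wall: t = 10.6 / 11.86 = 0.8938 s.
Height at that point: y = 12.32×0.8938 − 4.900×0.8938² = 7.097 m.
That is 9.53 − 7.097 = 2.43 m below the top of the wall, so the ball does not clear it.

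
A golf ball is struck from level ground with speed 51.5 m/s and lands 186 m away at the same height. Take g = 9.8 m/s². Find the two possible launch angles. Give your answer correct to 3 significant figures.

Level-ground range: R = v₀² sin(2θ)/g ⇒ sin 2θ = R g / v₀² = 186×9.8/51.5² = 0.6873.
2θ = arcsin(0.6873) = 43.42° or 180° − 43.42° = 136.58°.
So θ = 21.7° or θ = 68.3°.

21.7° and 68.3°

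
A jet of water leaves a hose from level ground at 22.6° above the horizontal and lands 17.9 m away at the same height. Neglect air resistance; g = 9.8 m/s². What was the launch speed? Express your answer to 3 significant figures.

On level ground, R = v₀² sin(2θ) / g, so v₀ = √(R g / sin 2θ).
sin(2 × 22.6°) = 0.7096.
v₀ = √(17.9 × 9.8 / 0.7096) = √247.2 = 15.7 m/s.

15.7 m/s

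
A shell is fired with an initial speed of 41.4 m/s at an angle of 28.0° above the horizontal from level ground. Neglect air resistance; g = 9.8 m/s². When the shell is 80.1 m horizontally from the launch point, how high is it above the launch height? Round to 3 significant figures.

v_x = 41.4 cos 28.0° = 36.55 m/s, v_y0 = 41.4 sin 28.0° = 19.44 m/s.
Time to reach x = 80.1 m: t = x / v_x = 80.1 / 36.55 = 2.192 s.
y = v_y0 t − ½ g t² = 19.44×2.192 − 4.900×2.192² = 19.1 m.

19.1 m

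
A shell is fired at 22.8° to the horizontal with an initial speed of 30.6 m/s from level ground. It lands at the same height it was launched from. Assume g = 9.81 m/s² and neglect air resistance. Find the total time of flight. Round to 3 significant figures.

Vertical component: v_y = 30.6 sin 22.8° = 11.86 m/s.
For a projectile landing at launch height, time of flight is t = 2 v_y / g = 2 × 11.86 / 9.81 = 2.42 s.

2.42 s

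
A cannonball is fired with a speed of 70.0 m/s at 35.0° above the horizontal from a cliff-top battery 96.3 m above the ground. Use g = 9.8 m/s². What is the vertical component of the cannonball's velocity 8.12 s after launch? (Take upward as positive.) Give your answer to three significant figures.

-39.4 m/s

Initial vertical component: v_y0 = 70.0 sin 35.0° = 40.15 m/s.
v_y(t) = v_y0 − g t = 40.15 − 9.8 × 8.12 = -39.4 m/s.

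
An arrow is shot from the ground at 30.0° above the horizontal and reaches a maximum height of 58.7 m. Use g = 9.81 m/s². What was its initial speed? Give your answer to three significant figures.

67.9 m/s

At maximum height v_y = 0, so (v₀ sin θ)² = 2 g H.
v₀ sin 30.0° = √(2 × 9.81 × 58.7) = 33.94 m/s.
v₀ = 33.94 / sin 30.0° = 33.94 / 0.5000 = 67.9 m/s.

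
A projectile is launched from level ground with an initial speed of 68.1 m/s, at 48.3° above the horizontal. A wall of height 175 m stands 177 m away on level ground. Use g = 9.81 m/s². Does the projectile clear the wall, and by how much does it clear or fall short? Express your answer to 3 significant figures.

No — it falls 51.2 m short of clearing the wall.

v_x = 68.1 cos 48.3° = 45.30 m/s; v_y0 = 68.1 sin 48.3° = 50.85 m/s.
Time to reach the wall: t = 177 / 45.30 = 3.907 s.
Height at that point: y = 50.85×3.907 − 4.905×3.907² = 123.8 m.
That is 175 − 123.8 = 51.2 m below the top of the wall, so the projectile does not clear it.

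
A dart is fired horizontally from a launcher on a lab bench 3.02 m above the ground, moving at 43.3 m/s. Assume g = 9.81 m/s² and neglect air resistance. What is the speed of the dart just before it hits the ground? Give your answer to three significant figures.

44.0 m/s

Fall time: t = √(2 × 3.02 / 9.81) = 0.7847 s.
At impact: v_x = 43.3 m/s (unchanged), v_y = g t = 9.81 × 0.7847 = 7.698 m/s.
Speed = √(v_x² + v_y²) = √(1875 + 59.26) = 44.0 m/s.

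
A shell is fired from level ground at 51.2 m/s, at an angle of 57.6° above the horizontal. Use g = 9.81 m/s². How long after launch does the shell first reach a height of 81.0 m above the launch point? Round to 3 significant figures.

v_y0 = 51.2 sin 57.6° = 43.23 m/s.
Set y = v_y0 t − ½ g t² = 81.0: 4.905 t² − 43.23 t + 81.0 = 0.
t = [43.23 ± √(1869 − 1589)] / 9.81 = (43.23 ± 16.73) / 9.81, giving t = 2.70 s or t = 6.11 s.
The shell is on the way up at the first time, so t = 2.70 s.

2.70 s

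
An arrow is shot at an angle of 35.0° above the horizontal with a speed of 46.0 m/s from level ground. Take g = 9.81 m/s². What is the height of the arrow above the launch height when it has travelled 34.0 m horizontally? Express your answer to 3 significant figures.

v_x = 46.0 cos 35.0° = 37.68 m/s, v_y0 = 46.0 sin 35.0° = 26.38 m/s.
Time to reach x = 34.0 m: t = x / v_x = 34.0 / 37.68 = 0.9023 s.
y = v_y0 t − ½ g t² = 26.38×0.9023 − 4.905×0.9023² = 19.8 m.

19.8 m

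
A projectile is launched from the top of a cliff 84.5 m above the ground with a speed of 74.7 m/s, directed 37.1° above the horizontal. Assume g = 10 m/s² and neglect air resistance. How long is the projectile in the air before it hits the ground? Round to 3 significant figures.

10.6 s

Vertical component: v_y = 74.7 sin 37.1° = 45.06 m/s.
Taking up as positive with launch at y = 84.5 m, landing at y = 0: 0 = 84.5 + 45.06 t − ½(10) t².
Solving 5.000 t² − 45.06 t − 84.5 = 0 gives t = [45.06 + √(45.06² + 4·5.000·84.5)] / 10.00 = 10.6 s.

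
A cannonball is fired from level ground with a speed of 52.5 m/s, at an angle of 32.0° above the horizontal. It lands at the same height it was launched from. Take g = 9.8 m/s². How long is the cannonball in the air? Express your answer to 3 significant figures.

Vertical component: v_y = 52.5 sin 32.0° = 27.82 m/s.
For a projectile landing at launch height, time of flight is t = 2 v_y / g = 2 × 27.82 / 9.8 = 5.68 s.

5.68 s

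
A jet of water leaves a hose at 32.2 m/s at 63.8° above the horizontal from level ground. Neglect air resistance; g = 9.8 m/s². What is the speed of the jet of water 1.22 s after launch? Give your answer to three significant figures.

22.1 m/s

v_x = 32.2 cos 63.8° = 14.22 m/s (constant).
v_y(t) = 32.2 sin 63.8° − g t = 28.89 − 9.8 × 1.22 = 16.93 m/s.
Speed = √(v_x² + v_y²) = √(202.2 + 286.6) = 22.1 m/s.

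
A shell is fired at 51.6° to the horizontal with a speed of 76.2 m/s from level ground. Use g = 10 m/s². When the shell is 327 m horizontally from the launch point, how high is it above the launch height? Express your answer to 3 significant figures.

174 m

v_x = 76.2 cos 51.6° = 47.33 m/s, v_y0 = 76.2 sin 51.6° = 59.72 m/s.
Time to reach x = 327 m: t = x / v_x = 327 / 47.33 = 6.909 s.
y = v_y0 t − ½ g t² = 59.72×6.909 − 5.000×6.909² = 174 m.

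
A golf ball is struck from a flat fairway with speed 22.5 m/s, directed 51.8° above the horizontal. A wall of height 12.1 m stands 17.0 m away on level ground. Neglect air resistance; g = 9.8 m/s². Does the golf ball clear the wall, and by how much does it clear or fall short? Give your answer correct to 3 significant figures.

v_x = 22.5 cos 51.8° = 13.91 m/s; v_y0 = 22.5 sin 51.8° = 17.68 m/s.
Time to reach the wall: t = 17.0 / 13.91 = 1.222 s.
Height at that point: y = 17.68×1.222 − 4.900×1.222² = 14.29 m.
That is 14.29 − 12.1 = 2.19 m above the top of the wall, so the golf ball clears it.

Yes — it clears the wall by 2.19 m.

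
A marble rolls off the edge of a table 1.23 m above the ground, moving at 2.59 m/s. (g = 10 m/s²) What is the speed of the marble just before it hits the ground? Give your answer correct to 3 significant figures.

Fall time: t = √(2 × 1.23 / 10) = 0.4960 s.
At impact: v_x = 2.59 m/s (unchanged), v_y = g t = 10 × 0.4960 = 4.960 m/s.
Speed = √(v_x² + v_y²) = √(6.708 + 24.60) = 5.60 m/s.

5.60 m/s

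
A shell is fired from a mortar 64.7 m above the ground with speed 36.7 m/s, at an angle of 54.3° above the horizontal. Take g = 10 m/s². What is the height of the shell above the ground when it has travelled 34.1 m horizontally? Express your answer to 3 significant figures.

v_x = 36.7 cos 54.3° = 21.42 m/s, v_y0 = 36.7 sin 54.3° = 29.80 m/s.
Time to reach x = 34.1 m: t = x / v_x = 34.1 / 21.42 = 1.592 s.
y = 64.7 + v_y0 t − ½ g t² = 64.7 + 29.80×1.592 − 5.000×1.592² = 99.5 m.

99.5 m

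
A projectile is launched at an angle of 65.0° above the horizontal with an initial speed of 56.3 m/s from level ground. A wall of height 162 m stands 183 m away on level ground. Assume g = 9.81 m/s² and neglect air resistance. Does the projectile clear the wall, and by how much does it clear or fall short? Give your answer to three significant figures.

v_x = 56.3 cos 65.0° = 23.79 m/s; v_y0 = 56.3 sin 65.0° = 51.03 m/s.
Time to reach the wall: t = 183 / 23.79 = 7.692 s.
Height at that point: y = 51.03×7.692 − 4.905×7.692² = 102.3 m.
That is 162 − 102.3 = 59.7 m below the top of the wall, so the projectile does not clear it.

No — it falls 59.7 m short of clearing the wall.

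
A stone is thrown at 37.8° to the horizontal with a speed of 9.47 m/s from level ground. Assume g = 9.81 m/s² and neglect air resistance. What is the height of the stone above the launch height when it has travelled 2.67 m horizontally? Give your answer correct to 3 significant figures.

v_x = 9.47 cos 37.8° = 7.483 m/s, v_y0 = 9.47 sin 37.8° = 5.804 m/s.
Time to reach x = 2.67 m: t = x / v_x = 2.67 / 7.483 = 0.3568 s.
y = v_y0 t − ½ g t² = 5.804×0.3568 − 4.905×0.3568² = 1.45 m.

1.45 m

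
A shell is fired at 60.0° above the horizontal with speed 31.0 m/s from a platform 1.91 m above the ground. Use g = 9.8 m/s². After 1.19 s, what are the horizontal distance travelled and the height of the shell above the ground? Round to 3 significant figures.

v_x = 31.0 cos 60.0° = 15.50 m/s; v_y0 = 31.0 sin 60.0° = 26.85 m/s.
x = v_x t = 15.50 × 1.19 = 18.4 m.
y = 1.91 + v_y0 t − ½ g t² = 26.9 m.

x = 18.4 m, y = 26.9 m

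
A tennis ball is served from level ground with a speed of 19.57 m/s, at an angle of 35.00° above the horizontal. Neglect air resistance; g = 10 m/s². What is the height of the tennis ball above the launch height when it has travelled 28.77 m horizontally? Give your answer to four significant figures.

4.041 m

v_x = 19.57 cos 35.00° = 16.031 m/s, v_y0 = 19.57 sin 35.00° = 11.225 m/s.
Time to reach x = 28.77 m: t = x / v_x = 28.77 / 16.031 = 1.7946 s.
y = v_y0 t − ½ g t² = 11.225×1.7946 − 5.000×1.7946² = 4.041 m.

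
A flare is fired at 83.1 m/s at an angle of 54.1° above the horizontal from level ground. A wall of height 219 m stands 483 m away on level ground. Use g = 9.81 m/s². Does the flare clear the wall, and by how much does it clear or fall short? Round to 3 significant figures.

v_x = 83.1 cos 54.1° = 48.73 m/s; v_y0 = 83.1 sin 54.1° = 67.31 m/s.
Time to reach the wall: t = 483 / 48.73 = 9.912 s.
Height at that point: y = 67.31×9.912 − 4.905×9.912² = 185.3 m.
That is 219 − 185.3 = 33.7 m below the top of the wall, so the flare does not clear it.

No — it falls 33.7 m short of clearing the wall.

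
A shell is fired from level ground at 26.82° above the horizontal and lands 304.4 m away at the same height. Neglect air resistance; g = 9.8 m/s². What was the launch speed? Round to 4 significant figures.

60.86 m/s

On level ground, R = v₀² sin(2θ) / g, so v₀ = √(R g / sin 2θ).
sin(2 × 26.82°) = 0.8053.
v₀ = √(304.4 × 9.8 / 0.8053) = √3704.4 = 60.86 m/s.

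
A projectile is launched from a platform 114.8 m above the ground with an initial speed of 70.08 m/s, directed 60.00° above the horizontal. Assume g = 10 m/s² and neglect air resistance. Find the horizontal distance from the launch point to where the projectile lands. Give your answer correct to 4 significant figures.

483.6 m

Components: v_x = 70.08 cos 60.00° = 35.040 m/s, v_y = 70.08 sin 60.00° = 60.691 m/s.
Vertical: 0 = 114.8 + 60.691 t − ½(10) t² ⇒ 5.000 t² − 60.691 t − 114.8 = 0.
t = [60.691 + √(3683.4 + 2296.0)] / 10.00 = 13.802 s.
Horizontal: R = v_x · t = 35.040 × 13.802 = 483.6 m.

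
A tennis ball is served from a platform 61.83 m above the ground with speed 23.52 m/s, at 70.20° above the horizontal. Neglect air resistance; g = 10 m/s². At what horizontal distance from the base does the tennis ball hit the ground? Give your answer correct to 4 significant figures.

Components: v_x = 23.52 cos 70.20° = 7.9671 m/s, v_y = 23.52 sin 70.20° = 22.130 m/s.
Vertical: 0 = 61.83 + 22.130 t − ½(10) t² ⇒ 5.000 t² − 22.130 t − 61.83 = 0.
t = [22.130 + √(489.74 + 1236.6)] / 10.00 = 6.3679 s.
Horizontal: R = v_x · t = 7.9671 × 6.3679 = 50.73 m.

50.73 m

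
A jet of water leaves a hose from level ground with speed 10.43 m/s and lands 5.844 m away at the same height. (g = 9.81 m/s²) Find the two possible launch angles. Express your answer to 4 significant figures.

15.90° and 74.10°

Level-ground range: R = v₀² sin(2θ)/g ⇒ sin 2θ = R g / v₀² = 5.844×9.81/10.43² = 0.5270.
2θ = arcsin(0.5270) = 31.803° or 180° − 31.803° = 148.197°.
So θ = 15.90° or θ = 74.10°.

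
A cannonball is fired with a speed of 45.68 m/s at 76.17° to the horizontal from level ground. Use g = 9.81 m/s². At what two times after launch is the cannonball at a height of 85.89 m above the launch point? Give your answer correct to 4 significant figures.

v_y0 = 45.68 sin 76.17° = 44.356 m/s.
Set y = v_y0 t − ½ g t² = 85.89: 4.905 t² − 44.356 t + 85.89 = 0.
t = [44.356 ± √(1967.5 − 1685.2)] / 9.81 = (44.356 ± 16.802) / 9.81, giving t = 2.809 s or t = 6.234 s.
So the cannonball is at 85.89 m at t = 2.809 s (rising) and t = 6.234 s (falling).

2.809 s and 6.234 s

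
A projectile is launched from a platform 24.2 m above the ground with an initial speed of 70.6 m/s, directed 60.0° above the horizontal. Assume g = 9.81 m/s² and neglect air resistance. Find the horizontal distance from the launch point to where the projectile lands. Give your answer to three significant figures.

454 m

Components: v_x = 70.6 cos 60.0° = 35.30 m/s, v_y = 70.6 sin 60.0° = 61.14 m/s.
Vertical: 0 = 24.2 + 61.14 t − ½(9.81) t² ⇒ 4.905 t² − 61.14 t − 24.2 = 0.
t = [61.14 + √(3738 + 474.8)] / 9.810 = 12.85 s.
Horizontal: R = v_x · t = 35.30 × 12.85 = 454 m.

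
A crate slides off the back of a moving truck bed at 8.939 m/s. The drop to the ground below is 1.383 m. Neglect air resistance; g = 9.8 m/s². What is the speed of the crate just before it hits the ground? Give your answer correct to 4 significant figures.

Fall time: t = √(2 × 1.383 / 9.8) = 0.53127 s.
At impact: v_x = 8.939 m/s (unchanged), v_y = g t = 9.8 × 0.53127 = 5.2064 m/s.
Speed = √(v_x² + v_y²) = √(79.906 + 27.107) = 10.34 m/s.

10.34 m/s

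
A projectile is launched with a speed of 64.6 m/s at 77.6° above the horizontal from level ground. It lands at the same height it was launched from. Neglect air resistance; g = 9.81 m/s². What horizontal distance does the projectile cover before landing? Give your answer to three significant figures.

178 m

Components: v_x = 64.6 cos 77.6° = 13.87 m/s, v_y = 64.6 sin 77.6° = 63.09 m/s.
Time of flight (same landing height): t = 2 v_y / g = 2 × 63.09 / 9.81 = 12.86 s.
Range: R = v_x · t = 13.87 × 12.86 = 178 m.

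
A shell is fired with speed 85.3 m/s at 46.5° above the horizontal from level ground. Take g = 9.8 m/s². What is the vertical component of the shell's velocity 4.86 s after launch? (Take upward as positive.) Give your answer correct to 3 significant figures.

Initial vertical component: v_y0 = 85.3 sin 46.5° = 61.87 m/s.
v_y(t) = v_y0 − g t = 61.87 − 9.8 × 4.86 = 14.2 m/s.

14.2 m/s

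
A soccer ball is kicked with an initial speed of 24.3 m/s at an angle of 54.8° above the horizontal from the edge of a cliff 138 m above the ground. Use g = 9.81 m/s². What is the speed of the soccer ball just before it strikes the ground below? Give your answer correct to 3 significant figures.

v_x = 24.3 cos 54.8° = 14.01 m/s is unchanged throughout.
For the vertical component, v_y² = v_y0² + 2 g h = (19.86)² + 2×9.81×138 = 3102, so |v_y| = 55.70 m/s.
Impact speed = √(v_x² + v_y²) = √(196.3 + 3102) = 57.4 m/s.

57.4 m/s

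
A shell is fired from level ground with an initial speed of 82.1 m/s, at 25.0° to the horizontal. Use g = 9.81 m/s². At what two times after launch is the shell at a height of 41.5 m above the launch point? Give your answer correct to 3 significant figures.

v_y0 = 82.1 sin 25.0° = 34.70 m/s.
Set y = v_y0 t − ½ g t² = 41.5: 4.905 t² − 34.70 t + 41.5 = 0.
t = [34.70 ± √(1204 − 814.2)] / 9.81 = (34.70 ± 19.74) / 9.81, giving t = 1.52 s or t = 5.55 s.
So the shell is at 41.5 m at t = 1.52 s (rising) and t = 5.55 s (falling).

1.52 s and 5.55 s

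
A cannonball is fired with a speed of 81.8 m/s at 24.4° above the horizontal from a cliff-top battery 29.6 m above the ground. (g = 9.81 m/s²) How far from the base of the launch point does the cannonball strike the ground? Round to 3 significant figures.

572 m

Components: v_x = 81.8 cos 24.4° = 74.49 m/s, v_y = 81.8 sin 24.4° = 33.79 m/s.
Vertical: 0 = 29.6 + 33.79 t − ½(9.81) t² ⇒ 4.905 t² − 33.79 t − 29.6 = 0.
t = [33.79 + √(1142 + 580.8)] / 9.810 = 7.675 s.
Horizontal: R = v_x · t = 74.49 × 7.675 = 572 m.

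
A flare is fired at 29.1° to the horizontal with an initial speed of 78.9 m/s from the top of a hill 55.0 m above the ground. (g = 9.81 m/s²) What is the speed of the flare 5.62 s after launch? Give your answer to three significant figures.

70.9 m/s

v_x = 78.9 cos 29.1° = 68.94 m/s (constant).
v_y(t) = 78.9 sin 29.1° − g t = 38.37 − 9.81 × 5.62 = -16.76 m/s.
Speed = √(v_x² + v_y²) = √(4753 + 280.9) = 70.9 m/s.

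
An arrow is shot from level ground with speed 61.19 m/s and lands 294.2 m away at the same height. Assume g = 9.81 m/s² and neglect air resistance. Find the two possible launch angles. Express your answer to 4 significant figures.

Level-ground range: R = v₀² sin(2θ)/g ⇒ sin 2θ = R g / v₀² = 294.2×9.81/61.19² = 0.7708.
2θ = arcsin(0.7708) = 50.426° or 180° − 50.426° = 129.574°.
So θ = 25.21° or θ = 64.79°.

25.21° and 64.79°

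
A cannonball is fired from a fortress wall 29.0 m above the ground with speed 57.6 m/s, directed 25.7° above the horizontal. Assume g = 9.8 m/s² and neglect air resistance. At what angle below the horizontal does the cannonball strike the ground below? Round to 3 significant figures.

33.6°

v_x = 57.6 cos 25.7° = 51.90 m/s.
At impact |v_y| = √(v_y0² + 2 g h) = √(24.98² + 2×9.8×29.0) = 34.53 m/s.
Angle below horizontal = arctan(|v_y| / v_x) = arctan(34.53 / 51.90) = 33.6°.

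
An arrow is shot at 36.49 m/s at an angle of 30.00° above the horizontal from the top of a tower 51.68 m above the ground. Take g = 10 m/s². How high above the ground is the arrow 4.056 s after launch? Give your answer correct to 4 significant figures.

v_y0 = 36.49 sin 30.00° = 18.245 m/s.
y(t) = 51.68 + v_y0 t − ½ g t² = 51.68 + 18.245×4.056 − ½×10×4.056² = 43.43 m.

43.43 m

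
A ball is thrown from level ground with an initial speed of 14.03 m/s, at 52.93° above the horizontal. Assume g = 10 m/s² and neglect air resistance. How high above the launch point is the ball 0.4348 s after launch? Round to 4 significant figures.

3.922 m

v_y0 = 14.03 sin 52.93° = 11.195 m/s.
y(t) = v_y0 t − ½ g t² = 11.195×0.4348 − 5.000×0.4348² = 3.922 m.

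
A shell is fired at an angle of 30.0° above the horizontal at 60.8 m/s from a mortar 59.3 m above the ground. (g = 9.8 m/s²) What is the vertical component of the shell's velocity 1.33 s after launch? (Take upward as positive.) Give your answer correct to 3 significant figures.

Initial vertical component: v_y0 = 60.8 sin 30.0° = 30.40 m/s.
v_y(t) = v_y0 − g t = 30.40 − 9.8 × 1.33 = 17.4 m/s.

17.4 m/s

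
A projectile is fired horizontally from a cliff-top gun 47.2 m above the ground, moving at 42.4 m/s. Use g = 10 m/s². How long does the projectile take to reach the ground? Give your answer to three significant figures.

3.07 s

The horizontal speed doesn't affect the fall. With v_y0 = 0, h = ½ g t².
t = √(2 × 47.2 / 10) = √9.440 = 3.07 s.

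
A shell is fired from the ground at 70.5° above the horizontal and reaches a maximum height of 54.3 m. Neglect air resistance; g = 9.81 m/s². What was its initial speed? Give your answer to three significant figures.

34.6 m/s

At maximum height v_y = 0, so (v₀ sin θ)² = 2 g H.
v₀ sin 70.5° = √(2 × 9.81 × 54.3) = 32.64 m/s.
v₀ = 32.64 / sin 70.5° = 32.64 / 0.9426 = 34.6 m/s.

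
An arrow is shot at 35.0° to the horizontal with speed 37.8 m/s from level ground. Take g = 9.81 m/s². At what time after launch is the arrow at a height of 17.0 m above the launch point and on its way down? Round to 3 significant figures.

v_y0 = 37.8 sin 35.0° = 21.68 m/s.
Set y = v_y0 t − ½ g t² = 17.0: 4.905 t² − 21.68 t + 17.0 = 0.
t = [21.68 ± √(470.0 − 333.5)] / 9.81 = (21.68 ± 11.68) / 9.81, giving t = 1.02 s or t = 3.40 s.
On the way down corresponds to the larger root: t = 3.40 s.

3.40 s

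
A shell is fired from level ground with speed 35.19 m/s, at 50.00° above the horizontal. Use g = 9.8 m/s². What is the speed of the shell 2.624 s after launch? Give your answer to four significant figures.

22.65 m/s

v_x = 35.19 cos 50.00° = 22.620 m/s (constant).
v_y(t) = 35.19 sin 50.00° − g t = 26.957 − 9.8 × 2.624 = 1.2418 m/s.
Speed = √(v_x² + v_y²) = √(511.66 + 1.5421) = 22.65 m/s.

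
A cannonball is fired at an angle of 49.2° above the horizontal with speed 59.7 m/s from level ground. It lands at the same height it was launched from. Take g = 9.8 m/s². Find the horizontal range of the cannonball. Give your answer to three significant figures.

360 m

For level ground, R = v₀² sin(2θ) / g.
sin(2 × 49.2°) = sin 98.40° = 0.9893.
R = (59.7)² × 0.9893 / 9.8 = 360 m.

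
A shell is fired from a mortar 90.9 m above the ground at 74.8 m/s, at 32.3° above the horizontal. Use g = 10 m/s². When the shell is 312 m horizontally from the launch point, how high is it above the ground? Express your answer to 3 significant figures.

v_x = 74.8 cos 32.3° = 63.23 m/s, v_y0 = 74.8 sin 32.3° = 39.97 m/s.
Time to reach x = 312 m: t = x / v_x = 312 / 63.23 = 4.934 s.
y = 90.9 + v_y0 t − ½ g t² = 90.9 + 39.97×4.934 − 5.000×4.934² = 166 m.

166 m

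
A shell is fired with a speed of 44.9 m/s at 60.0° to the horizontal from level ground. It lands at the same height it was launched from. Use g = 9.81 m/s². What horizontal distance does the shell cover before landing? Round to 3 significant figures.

For level ground, R = v₀² sin(2θ) / g.
sin(2 × 60.0°) = sin 120.0° = 0.8660.
R = (44.9)² × 0.8660 / 9.81 = 178 m.

178 m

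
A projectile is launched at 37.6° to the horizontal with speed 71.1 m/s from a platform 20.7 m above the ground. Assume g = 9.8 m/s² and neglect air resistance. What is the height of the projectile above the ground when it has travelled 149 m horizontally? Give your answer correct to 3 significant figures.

v_x = 71.1 cos 37.6° = 56.33 m/s, v_y0 = 71.1 sin 37.6° = 43.38 m/s.
Time to reach x = 149 m: t = x / v_x = 149 / 56.33 = 2.645 s.
y = 20.7 + v_y0 t − ½ g t² = 20.7 + 43.38×2.645 − 4.900×2.645² = 101 m.

101 m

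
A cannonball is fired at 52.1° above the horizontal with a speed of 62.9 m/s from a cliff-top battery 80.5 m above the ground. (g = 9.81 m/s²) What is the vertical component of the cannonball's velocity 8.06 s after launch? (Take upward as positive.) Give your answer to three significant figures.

Initial vertical component: v_y0 = 62.9 sin 52.1° = 49.63 m/s.
v_y(t) = v_y0 − g t = 49.63 − 9.81 × 8.06 = -29.4 m/s.

-29.4 m/s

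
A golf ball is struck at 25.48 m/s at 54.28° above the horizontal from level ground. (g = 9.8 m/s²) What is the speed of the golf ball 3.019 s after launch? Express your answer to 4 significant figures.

v_x = 25.48 cos 54.28° = 14.876 m/s (constant).
v_y(t) = 25.48 sin 54.28° − g t = 20.687 − 9.8 × 3.019 = -8.8992 m/s.
Speed = √(v_x² + v_y²) = √(221.30 + 79.196) = 17.33 m/s.

17.33 m/s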